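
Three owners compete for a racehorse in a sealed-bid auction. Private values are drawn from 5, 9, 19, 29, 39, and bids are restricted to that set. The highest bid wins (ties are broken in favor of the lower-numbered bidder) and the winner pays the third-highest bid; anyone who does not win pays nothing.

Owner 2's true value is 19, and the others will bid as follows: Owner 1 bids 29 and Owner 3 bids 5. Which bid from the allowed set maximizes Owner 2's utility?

Bid 5: loses, pays 0, utility 0.
Bid 9: loses, pays 0, utility 0.
Bid 19: loses, pays 0, utility 0.
Bid 29: loses, pays 0, utility 0.
Bid 39: wins, pays 5, utility 19 - 5 = 14.
The best choice is 39 with utility 14.

39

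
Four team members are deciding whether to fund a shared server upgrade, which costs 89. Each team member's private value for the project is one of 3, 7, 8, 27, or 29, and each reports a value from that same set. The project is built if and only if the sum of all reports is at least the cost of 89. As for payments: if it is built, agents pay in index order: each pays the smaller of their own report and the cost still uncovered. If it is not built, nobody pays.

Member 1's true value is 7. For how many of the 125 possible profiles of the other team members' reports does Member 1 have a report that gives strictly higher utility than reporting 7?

Others report (29, 29, 29): truth gives 0; report 3 gives 4 > 0. Violating.
Others report (3, 3, 3): truth gives 0; no alternative beats it.
Others report (3, 3, 7): truth gives 0; no alternative beats it.
(Checking all 125 profiles: 1 has a profitable deviation, 124 do not.)

1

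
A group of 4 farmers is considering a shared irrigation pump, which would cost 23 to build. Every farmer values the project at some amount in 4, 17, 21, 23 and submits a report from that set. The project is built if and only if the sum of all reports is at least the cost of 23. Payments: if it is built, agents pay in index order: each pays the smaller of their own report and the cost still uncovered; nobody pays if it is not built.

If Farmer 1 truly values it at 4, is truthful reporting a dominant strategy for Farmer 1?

Check each profile of the others' reports and compare truth against every alternative report.
Others report (4, 4, 4): truth gives 0, best alternative gives -13.
Others report (4, 4, 17): truth gives 0, best alternative gives -13.
Others report (4, 4, 21): truth gives 0, best alternative gives -13.
Others report (4, 4, 23): truth gives 0, best alternative gives -13.
Others report (4, 17, 4): truth gives 0, best alternative gives -13.
Others report (4, 17, 17): truth gives 0, best alternative gives -13.
(Remaining 58 profiles checked similarly; truth is weakly best in each.)
In every case the truthful report is at least as good as any alternative, so it is a dominant strategy.

Yes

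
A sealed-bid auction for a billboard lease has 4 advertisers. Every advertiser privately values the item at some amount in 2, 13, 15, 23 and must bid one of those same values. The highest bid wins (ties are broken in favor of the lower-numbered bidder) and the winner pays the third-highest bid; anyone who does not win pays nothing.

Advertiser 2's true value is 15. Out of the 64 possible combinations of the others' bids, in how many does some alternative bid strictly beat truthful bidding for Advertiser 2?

12

Others bid (2, 2, 23): truth gives 0; bid 23 gives 13 > 0. Violating.
Others bid (2, 13, 23): truth gives 0; bid 23 gives 2 > 0. Violating.
Others bid (2, 23, 2): truth gives 0; bid 23 gives 13 > 0. Violating.
Others bid (2, 23, 13): truth gives 0; bid 23 gives 2 > 0. Violating.
Others bid (2, 2, 2): truth gives 13; no alternative beats it.
Others bid (2, 2, 13): truth gives 13; no alternative beats it.
(Checking all 64 profiles: 12 have a profitable deviation, 52 do not.)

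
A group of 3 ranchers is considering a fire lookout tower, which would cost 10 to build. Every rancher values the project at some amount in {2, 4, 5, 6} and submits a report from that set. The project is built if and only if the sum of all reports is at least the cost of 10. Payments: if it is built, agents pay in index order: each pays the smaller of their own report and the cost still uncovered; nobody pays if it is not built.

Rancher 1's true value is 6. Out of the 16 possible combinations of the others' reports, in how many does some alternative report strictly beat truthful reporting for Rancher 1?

15

Others report (2, 4): truth gives 0; report 4 gives 2 > 0. Violating.
Others report (2, 5): truth gives 0; report 4 gives 2 > 0. Violating.
Others report (2, 6): truth gives 0; report 2 gives 4 > 0. Violating.
Others report (4, 2): truth gives 0; report 4 gives 2 > 0. Violating.
Others report (2, 2): truth gives 0; no alternative beats it.
(Checking all 16 profiles: 15 have a profitable deviation, 1 does not.)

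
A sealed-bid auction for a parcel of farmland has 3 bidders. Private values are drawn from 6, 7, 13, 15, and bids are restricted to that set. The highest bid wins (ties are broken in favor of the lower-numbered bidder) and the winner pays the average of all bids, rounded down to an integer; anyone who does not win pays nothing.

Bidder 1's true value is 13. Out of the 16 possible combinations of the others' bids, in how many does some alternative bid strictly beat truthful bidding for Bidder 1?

8

Others bid (6, 6): truth gives 5; bid 6 gives 7 > 5. Violating.
Others bid (6, 7): truth gives 5; bid 7 gives 7 > 5. Violating.
Others bid (6, 15): truth gives 0; bid 15 gives 1 > 0. Violating.
Others bid (7, 6): truth gives 5; bid 7 gives 7 > 5. Violating.
Others bid (6, 13): truth gives 3; no alternative beats it.
Others bid (7, 13): truth gives 2; no alternative beats it.
(Checking all 16 profiles: 8 have a profitable deviation, 8 do not.)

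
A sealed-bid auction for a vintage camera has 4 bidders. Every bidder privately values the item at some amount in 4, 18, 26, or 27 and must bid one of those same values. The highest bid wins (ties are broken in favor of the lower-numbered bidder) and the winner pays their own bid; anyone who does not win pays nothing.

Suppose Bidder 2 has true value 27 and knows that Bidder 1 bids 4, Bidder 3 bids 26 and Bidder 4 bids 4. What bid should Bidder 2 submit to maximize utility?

Bid 4: loses, pays 0, utility 0.
Bid 18: loses, pays 0, utility 0.
Bid 26: wins, pays 26, utility 27 - 26 = 1.
Bid 27: wins, pays 27, utility 27 - 27 = 0.
The best choice is 26 with utility 1.

26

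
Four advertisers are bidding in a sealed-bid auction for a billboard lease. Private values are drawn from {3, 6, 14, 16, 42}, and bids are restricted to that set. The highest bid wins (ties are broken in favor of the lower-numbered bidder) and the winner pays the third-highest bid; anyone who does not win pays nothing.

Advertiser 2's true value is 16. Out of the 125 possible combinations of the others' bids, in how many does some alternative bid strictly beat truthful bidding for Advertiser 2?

27

Others bid (3, 3, 42): truth gives 0; bid 42 gives 13 > 0. Violating.
Others bid (3, 6, 42): truth gives 0; bid 42 gives 10 > 0. Violating.
Others bid (3, 14, 42): truth gives 0; bid 42 gives 2 > 0. Violating.
Others bid (3, 42, 3): truth gives 0; bid 42 gives 13 > 0. Violating.
Others bid (3, 3, 3): truth gives 13; no alternative beats it.
Others bid (3, 3, 6): truth gives 13; no alternative beats it.
(Checking all 125 profiles: 27 have a profitable deviation, 98 do not.)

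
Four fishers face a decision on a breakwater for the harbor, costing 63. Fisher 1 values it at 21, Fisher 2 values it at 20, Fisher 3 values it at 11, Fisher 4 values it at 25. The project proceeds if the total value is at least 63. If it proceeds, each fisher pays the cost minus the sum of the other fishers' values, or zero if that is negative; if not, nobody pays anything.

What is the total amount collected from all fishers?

Total value 77 ≥ cost 63, so it is built.
Fisher 1: others sum to 56; max(0, 63 - 56) = 7.
Fisher 2: others sum to 57; max(0, 63 - 57) = 6.
Fisher 3: others sum to 66; max(0, 63 - 66) = 0.
Fisher 4: others sum to 52; max(0, 63 - 52) = 11.
Total collected = 7 + 6 + 0 + 11 = 24.

24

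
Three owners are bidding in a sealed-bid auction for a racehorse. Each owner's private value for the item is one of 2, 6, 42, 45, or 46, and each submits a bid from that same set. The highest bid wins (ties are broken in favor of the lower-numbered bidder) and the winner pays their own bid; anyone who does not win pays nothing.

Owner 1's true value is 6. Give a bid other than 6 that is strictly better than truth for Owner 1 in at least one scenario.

2

Suppose Owner 2 bids 2 and Owner 3 bids 2.
Bid 6: wins, pays 6, utility 6 - 6 = 0.
Bid 2: wins, pays 2, utility 6 - 2 = 4.
So bidding 2 beats truth here (4 > 0).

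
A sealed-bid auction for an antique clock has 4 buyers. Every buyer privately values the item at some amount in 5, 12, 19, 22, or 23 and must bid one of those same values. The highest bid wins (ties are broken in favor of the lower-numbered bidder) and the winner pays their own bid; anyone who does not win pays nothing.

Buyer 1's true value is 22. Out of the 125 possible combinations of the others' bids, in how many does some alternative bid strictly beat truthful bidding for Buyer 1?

Others bid (5, 5, 5): truth gives 0; bid 5 gives 17 > 0. Violating.
Others bid (5, 5, 12): truth gives 0; bid 12 gives 10 > 0. Violating.
Others bid (5, 5, 19): truth gives 0; bid 19 gives 3 > 0. Violating.
Others bid (5, 12, 5): truth gives 0; bid 12 gives 10 > 0. Violating.
Others bid (5, 5, 22): truth gives 0; no alternative beats it.
Others bid (5, 5, 23): truth gives 0; no alternative beats it.
(Checking all 125 profiles: 27 have a profitable deviation, 98 do not.)

27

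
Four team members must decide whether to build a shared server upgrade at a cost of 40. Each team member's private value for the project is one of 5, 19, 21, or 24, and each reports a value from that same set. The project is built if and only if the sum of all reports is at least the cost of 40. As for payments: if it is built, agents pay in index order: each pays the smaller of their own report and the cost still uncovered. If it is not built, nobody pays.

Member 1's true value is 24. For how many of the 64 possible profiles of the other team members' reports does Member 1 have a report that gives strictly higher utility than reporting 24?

Others report (5, 5, 19): truth gives 0; report 19 gives 5 > 0. Violating.
Others report (5, 5, 21): truth gives 0; report 19 gives 5 > 0. Violating.
Others report (5, 5, 24): truth gives 0; report 19 gives 5 > 0. Violating.
Others report (5, 19, 5): truth gives 0; report 19 gives 5 > 0. Violating.
Others report (5, 5, 5): truth gives 0; no alternative beats it.
(Checking all 64 profiles: 63 have a profitable deviation, 1 does not.)

63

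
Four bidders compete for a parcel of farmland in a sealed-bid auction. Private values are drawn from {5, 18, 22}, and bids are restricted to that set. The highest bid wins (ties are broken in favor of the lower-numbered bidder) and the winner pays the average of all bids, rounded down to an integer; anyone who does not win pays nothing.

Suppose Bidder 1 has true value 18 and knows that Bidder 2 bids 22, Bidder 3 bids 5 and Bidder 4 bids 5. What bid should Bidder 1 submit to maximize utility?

22

Bid 5: loses, pays 0, utility 0.
Bid 18: loses, pays 0, utility 0.
Bid 22: wins, pays 13, utility 18 - 13 = 5.
The best choice is 22 with utility 5.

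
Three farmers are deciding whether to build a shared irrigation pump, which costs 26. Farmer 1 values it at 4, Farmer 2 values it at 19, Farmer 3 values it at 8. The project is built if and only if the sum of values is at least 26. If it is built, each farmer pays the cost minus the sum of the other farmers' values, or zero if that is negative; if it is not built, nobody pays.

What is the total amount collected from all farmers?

17

Total value 31 ≥ cost 26, so it is built.
Farmer 1: others sum to 27; max(0, 26 - 27) = 0.
Farmer 2: others sum to 12; max(0, 26 - 12) = 14.
Farmer 3: others sum to 23; max(0, 26 - 23) = 3.
Total collected = 0 + 14 + 3 = 17.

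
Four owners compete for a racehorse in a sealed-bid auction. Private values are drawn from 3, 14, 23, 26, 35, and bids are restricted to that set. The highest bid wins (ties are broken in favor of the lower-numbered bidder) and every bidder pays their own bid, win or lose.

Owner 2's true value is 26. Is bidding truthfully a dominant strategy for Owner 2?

Consider the case where Owner 1 bids 3, Owner 3 bids 3 and Owner 4 bids 3.
Truthful bid 26: wins, pays 26, utility 26 - 26 = 0.
Bid 14 instead: wins, pays 14, utility 26 - 14 = 12.
Since 12 > 0, bidding 14 is strictly better here, so truthful bidding is not dominant.

No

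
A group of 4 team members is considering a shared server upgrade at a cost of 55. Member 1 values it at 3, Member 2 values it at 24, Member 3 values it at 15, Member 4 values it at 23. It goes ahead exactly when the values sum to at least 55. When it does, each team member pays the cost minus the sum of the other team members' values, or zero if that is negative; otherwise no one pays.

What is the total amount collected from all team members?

Total value 65 ≥ cost 55, so it is built.
Member 1: others sum to 62; max(0, 55 - 62) = 0.
Member 2: others sum to 41; max(0, 55 - 41) = 14.
Member 3: others sum to 50; max(0, 55 - 50) = 5.
Member 4: others sum to 42; max(0, 55 - 42) = 13.
Total collected = 0 + 14 + 5 + 13 = 32.

32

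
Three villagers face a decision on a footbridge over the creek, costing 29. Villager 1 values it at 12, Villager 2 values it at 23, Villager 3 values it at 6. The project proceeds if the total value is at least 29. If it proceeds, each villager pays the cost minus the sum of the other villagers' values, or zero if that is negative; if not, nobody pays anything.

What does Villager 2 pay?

11

Total value 41 ≥ cost 29, so the project is built.
The other villagers' values sum to 18.
Cost minus that sum is 29 - 18 = 11.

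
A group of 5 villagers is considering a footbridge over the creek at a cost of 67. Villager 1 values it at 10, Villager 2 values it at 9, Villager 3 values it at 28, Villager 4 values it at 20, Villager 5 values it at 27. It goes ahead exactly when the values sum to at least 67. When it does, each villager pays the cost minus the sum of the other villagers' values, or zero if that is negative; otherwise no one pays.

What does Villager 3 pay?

1

Total value 94 ≥ cost 67, so the project is built.
The other villagers' values sum to 66.
Cost minus that sum is 67 - 66 = 1.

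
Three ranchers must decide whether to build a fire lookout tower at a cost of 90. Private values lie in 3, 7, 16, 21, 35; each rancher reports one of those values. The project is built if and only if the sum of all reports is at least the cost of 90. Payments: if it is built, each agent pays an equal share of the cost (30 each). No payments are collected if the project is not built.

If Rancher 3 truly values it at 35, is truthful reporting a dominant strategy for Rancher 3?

Yes

Check each profile of the others' reports and compare truth against every alternative report.
Others report (21, 35): truth gives 5, best alternative gives 0.
Others report (35, 21): truth gives 5, best alternative gives 0.
Others report (35, 35): truth gives 5, best alternative gives 5.
Others report (3, 3): truth gives 0, best alternative gives 0.
Others report (3, 7): truth gives 0, best alternative gives 0.
Others report (3, 16): truth gives 0, best alternative gives 0.
(Remaining 19 profiles checked similarly; truth is weakly best in each.)
In every case the truthful report is at least as good as any alternative, so it is a dominant strategy.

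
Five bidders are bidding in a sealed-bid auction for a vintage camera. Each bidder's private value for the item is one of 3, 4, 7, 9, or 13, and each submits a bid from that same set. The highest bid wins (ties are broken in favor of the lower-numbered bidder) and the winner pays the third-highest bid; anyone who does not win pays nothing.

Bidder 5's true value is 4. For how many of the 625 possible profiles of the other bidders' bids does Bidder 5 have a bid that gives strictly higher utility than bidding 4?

12

Others bid (3, 3, 3, 4): truth gives 0; bid 7 gives 1 > 0. Violating.
Others bid (3, 3, 3, 7): truth gives 0; bid 9 gives 1 > 0. Violating.
Others bid (3, 3, 3, 9): truth gives 0; bid 13 gives 1 > 0. Violating.
Others bid (3, 3, 4, 3): truth gives 0; bid 7 gives 1 > 0. Violating.
Others bid (3, 3, 3, 3): truth gives 1; no alternative beats it.
Others bid (3, 3, 3, 13): truth gives 0; no alternative beats it.
(Checking all 625 profiles: 12 have a profitable deviation, 613 do not.)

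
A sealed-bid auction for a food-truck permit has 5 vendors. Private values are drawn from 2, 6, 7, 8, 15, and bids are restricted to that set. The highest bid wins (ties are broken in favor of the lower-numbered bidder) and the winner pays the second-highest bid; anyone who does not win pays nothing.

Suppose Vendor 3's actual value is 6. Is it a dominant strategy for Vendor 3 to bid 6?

Yes

Check each profile of the others' bids and compare truth against every alternative bid.
Others bid (2, 2, 2, 2): truth gives 4, best alternative gives 4.
Others bid (2, 2, 2, 6): truth gives 0, best alternative gives 0.
Others bid (2, 2, 2, 7): truth gives 0, best alternative gives 0.
Others bid (2, 2, 2, 8): truth gives 0, best alternative gives 0.
Others bid (2, 2, 2, 15): truth gives 0, best alternative gives 0.
Others bid (2, 2, 6, 2): truth gives 0, best alternative gives 0.
(Remaining 619 profiles checked similarly; truth is weakly best in each.)
In every case the truthful bid is at least as good as any alternative, so it is a dominant strategy.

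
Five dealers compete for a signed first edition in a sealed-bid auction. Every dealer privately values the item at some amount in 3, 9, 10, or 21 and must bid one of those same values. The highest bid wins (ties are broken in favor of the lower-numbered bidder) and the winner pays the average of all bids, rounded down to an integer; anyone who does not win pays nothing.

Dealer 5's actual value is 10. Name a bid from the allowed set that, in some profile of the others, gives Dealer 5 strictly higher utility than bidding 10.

Suppose Dealer 1 bids 3, Dealer 2 bids 3, Dealer 3 bids 3 and Dealer 4 bids 10.
Bid 10: loses, pays 0, utility 0.
Bid 21: wins, pays 8, utility 10 - 8 = 2.
So bidding 21 beats truth here (2 > 0).

21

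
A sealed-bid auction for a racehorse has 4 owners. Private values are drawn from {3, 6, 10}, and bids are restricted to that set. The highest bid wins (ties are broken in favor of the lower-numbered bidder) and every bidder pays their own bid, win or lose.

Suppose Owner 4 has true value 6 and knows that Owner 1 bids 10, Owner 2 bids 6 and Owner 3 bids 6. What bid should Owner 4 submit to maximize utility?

3

Bid 3: loses but pays 3, utility -3.
Bid 6: loses but pays 6, utility -6.
Bid 10: loses but pays 10, utility -10.
The best choice is 3 with utility -3.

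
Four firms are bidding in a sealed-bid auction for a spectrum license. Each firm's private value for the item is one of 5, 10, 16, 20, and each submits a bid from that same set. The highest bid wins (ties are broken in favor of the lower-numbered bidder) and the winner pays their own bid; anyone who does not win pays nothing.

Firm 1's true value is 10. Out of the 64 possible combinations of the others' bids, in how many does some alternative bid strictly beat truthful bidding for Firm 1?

1

Others bid (5, 5, 5): truth gives 0; bid 5 gives 5 > 0. Violating.
Others bid (5, 5, 10): truth gives 0; no alternative beats it.
Others bid (5, 5, 16): truth gives 0; no alternative beats it.
(Checking all 64 profiles: 1 has a profitable deviation, 63 do not.)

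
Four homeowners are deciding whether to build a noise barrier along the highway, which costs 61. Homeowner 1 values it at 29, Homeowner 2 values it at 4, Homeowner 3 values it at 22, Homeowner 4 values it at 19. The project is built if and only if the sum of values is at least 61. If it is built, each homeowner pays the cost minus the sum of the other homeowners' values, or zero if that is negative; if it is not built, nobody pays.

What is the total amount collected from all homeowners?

31

Total value 74 ≥ cost 61, so it is built.
Homeowner 1: others sum to 45; max(0, 61 - 45) = 16.
Homeowner 2: others sum to 70; max(0, 61 - 70) = 0.
Homeowner 3: others sum to 52; max(0, 61 - 52) = 9.
Homeowner 4: others sum to 55; max(0, 61 - 55) = 6.
Total collected = 16 + 0 + 9 + 6 = 31.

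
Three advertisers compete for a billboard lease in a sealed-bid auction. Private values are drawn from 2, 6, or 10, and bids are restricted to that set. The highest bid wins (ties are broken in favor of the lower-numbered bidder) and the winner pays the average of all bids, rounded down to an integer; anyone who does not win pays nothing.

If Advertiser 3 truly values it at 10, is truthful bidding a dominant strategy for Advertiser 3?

No

Consider the case where Advertiser 1 bids 2 and Advertiser 2 bids 2.
Truthful bid 10: wins, pays 4, utility 10 - 4 = 6.
Bid 6 instead: wins, pays 3, utility 10 - 3 = 7.
Since 7 > 6, bidding 6 is strictly better here, so truthful bidding is not dominant.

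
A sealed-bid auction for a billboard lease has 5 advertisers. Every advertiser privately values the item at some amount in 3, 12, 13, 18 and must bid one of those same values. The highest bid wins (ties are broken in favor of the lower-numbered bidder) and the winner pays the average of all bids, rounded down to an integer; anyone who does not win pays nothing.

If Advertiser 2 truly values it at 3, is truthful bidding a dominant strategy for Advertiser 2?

Check each profile of the others' bids and compare truth against every alternative bid.
Others bid (3, 12, 12, 12): truth gives 0, best alternative gives -7.
Others bid (3, 3, 12, 12): truth gives 0, best alternative gives -5.
Others bid (3, 12, 3, 12): truth gives 0, best alternative gives -5.
Others bid (3, 12, 12, 3): truth gives 0, best alternative gives -5.
Others bid (3, 3, 3, 12): truth gives 0, best alternative gives -3.
Others bid (3, 3, 12, 3): truth gives 0, best alternative gives -3.
(Remaining 250 profiles checked similarly; truth is weakly best in each.)
In every case the truthful bid is at least as good as any alternative, so it is a dominant strategy.

Yes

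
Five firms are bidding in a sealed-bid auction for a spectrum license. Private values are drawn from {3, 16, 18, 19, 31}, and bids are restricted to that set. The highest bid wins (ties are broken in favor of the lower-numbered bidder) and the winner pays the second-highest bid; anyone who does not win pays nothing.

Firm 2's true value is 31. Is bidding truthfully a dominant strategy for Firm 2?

Yes

Check each profile of the others' bids and compare truth against every alternative bid.
Others bid (19, 3, 3, 3): truth gives 12, best alternative gives 0.
Others bid (19, 3, 3, 16): truth gives 12, best alternative gives 0.
Others bid (19, 3, 3, 18): truth gives 12, best alternative gives 0.
Others bid (19, 3, 3, 19): truth gives 12, best alternative gives 0.
Others bid (19, 3, 16, 3): truth gives 12, best alternative gives 0.
Others bid (19, 3, 16, 16): truth gives 12, best alternative gives 0.
(Remaining 619 profiles checked similarly; truth is weakly best in each.)
In every case the truthful bid is at least as good as any alternative, so it is a dominant strategy.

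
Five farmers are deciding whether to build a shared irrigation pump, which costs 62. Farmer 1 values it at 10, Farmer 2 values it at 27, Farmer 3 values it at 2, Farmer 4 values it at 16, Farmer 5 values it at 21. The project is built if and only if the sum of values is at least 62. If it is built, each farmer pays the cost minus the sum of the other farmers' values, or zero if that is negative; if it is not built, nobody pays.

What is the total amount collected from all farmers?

22

Total value 76 ≥ cost 62, so it is built.
Farmer 1: others sum to 66; max(0, 62 - 66) = 0.
Farmer 2: others sum to 49; max(0, 62 - 49) = 13.
Farmer 3: others sum to 74; max(0, 62 - 74) = 0.
Farmer 4: others sum to 60; max(0, 62 - 60) = 2.
Farmer 5: others sum to 55; max(0, 62 - 55) = 7.
Total collected = 0 + 13 + 0 + 2 + 7 = 22.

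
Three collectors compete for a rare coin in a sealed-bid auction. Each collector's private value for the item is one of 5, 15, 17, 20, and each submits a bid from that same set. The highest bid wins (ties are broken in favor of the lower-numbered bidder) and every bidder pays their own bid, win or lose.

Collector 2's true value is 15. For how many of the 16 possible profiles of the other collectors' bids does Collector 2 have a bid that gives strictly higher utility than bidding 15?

14

Others bid (5, 17): truth gives -15; bid 17 gives -2 > -15. Violating.
Others bid (5, 20): truth gives -15; bid 5 gives -5 > -15. Violating.
Others bid (15, 5): truth gives -15; bid 17 gives -2 > -15. Violating.
Others bid (15, 15): truth gives -15; bid 17 gives -2 > -15. Violating.
Others bid (5, 5): truth gives 0; no alternative beats it.
Others bid (5, 15): truth gives 0; no alternative beats it.
(Checking all 16 profiles: 14 have a profitable deviation, 2 do not.)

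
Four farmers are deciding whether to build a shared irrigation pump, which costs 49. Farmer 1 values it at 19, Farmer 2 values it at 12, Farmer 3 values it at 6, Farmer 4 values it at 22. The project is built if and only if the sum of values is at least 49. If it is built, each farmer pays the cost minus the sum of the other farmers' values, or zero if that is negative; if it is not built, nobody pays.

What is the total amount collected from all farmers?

Total value 59 ≥ cost 49, so it is built.
Farmer 1: others sum to 40; max(0, 49 - 40) = 9.
Farmer 2: others sum to 47; max(0, 49 - 47) = 2.
Farmer 3: others sum to 53; max(0, 49 - 53) = 0.
Farmer 4: others sum to 37; max(0, 49 - 37) = 12.
Total collected = 9 + 2 + 0 + 12 = 23.

23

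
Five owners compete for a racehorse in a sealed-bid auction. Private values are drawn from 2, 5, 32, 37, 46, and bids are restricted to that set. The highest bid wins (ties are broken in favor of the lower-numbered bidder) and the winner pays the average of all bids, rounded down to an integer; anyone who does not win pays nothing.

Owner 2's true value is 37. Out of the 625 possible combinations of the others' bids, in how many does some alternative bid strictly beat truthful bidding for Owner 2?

Others bid (2, 2, 2, 2): truth gives 28; bid 5 gives 35 > 28. Violating.
Others bid (2, 2, 2, 5): truth gives 28; bid 5 gives 34 > 28. Violating.
Others bid (2, 2, 2, 32): truth gives 22; bid 32 gives 23 > 22. Violating.
Others bid (2, 2, 2, 46): truth gives 0; bid 46 gives 18 > 0. Violating.
Others bid (2, 2, 2, 37): truth gives 21; no alternative beats it.
Others bid (2, 2, 5, 37): truth gives 21; no alternative beats it.
(Checking all 625 profiles: 318 have a profitable deviation, 307 do not.)

318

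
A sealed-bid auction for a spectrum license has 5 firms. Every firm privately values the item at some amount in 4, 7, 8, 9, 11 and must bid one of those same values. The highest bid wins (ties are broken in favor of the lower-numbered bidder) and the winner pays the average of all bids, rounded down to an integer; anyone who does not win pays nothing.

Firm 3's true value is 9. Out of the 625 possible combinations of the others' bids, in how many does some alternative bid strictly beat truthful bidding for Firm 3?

191

Others bid (4, 4, 4, 4): truth gives 4; bid 7 gives 5 > 4. Violating.
Others bid (4, 4, 4, 11): truth gives 0; bid 11 gives 3 > 0. Violating.
Others bid (4, 4, 7, 7): truth gives 3; bid 7 gives 4 > 3. Violating.
Others bid (4, 4, 7, 11): truth gives 0; bid 11 gives 2 > 0. Violating.
Others bid (4, 4, 4, 7): truth gives 4; no alternative beats it.
Others bid (4, 4, 4, 8): truth gives 4; no alternative beats it.
(Checking all 625 profiles: 191 have a profitable deviation, 434 do not.)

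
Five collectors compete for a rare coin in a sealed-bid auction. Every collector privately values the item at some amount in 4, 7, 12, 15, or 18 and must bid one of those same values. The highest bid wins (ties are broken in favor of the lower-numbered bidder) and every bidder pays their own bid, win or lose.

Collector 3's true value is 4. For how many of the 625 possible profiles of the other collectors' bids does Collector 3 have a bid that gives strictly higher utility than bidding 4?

4

Others bid (4, 4, 4, 4): truth gives -4; bid 7 gives -3 > -4. Violating.
Others bid (4, 4, 4, 7): truth gives -4; bid 7 gives -3 > -4. Violating.
Others bid (4, 4, 7, 4): truth gives -4; bid 7 gives -3 > -4. Violating.
Others bid (4, 4, 7, 7): truth gives -4; bid 7 gives -3 > -4. Violating.
Others bid (4, 4, 4, 12): truth gives -4; no alternative beats it.
Others bid (4, 4, 4, 15): truth gives -4; no alternative beats it.
(Checking all 625 profiles: 4 have a profitable deviation, 621 do not.)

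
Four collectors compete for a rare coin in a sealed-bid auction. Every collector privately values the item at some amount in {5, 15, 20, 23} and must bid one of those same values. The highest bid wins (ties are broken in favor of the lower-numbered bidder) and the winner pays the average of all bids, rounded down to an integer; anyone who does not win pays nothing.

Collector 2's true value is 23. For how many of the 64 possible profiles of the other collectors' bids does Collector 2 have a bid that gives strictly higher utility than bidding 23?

14

Others bid (5, 5, 5): truth gives 14; bid 15 gives 16 > 14. Violating.
Others bid (5, 5, 15): truth gives 11; bid 15 gives 13 > 11. Violating.
Others bid (5, 5, 20): truth gives 10; bid 20 gives 11 > 10. Violating.
Others bid (5, 15, 5): truth gives 11; bid 15 gives 13 > 11. Violating.
Others bid (5, 5, 23): truth gives 9; no alternative beats it.
Others bid (5, 15, 20): truth gives 8; no alternative beats it.
(Checking all 64 profiles: 14 have a profitable deviation, 50 do not.)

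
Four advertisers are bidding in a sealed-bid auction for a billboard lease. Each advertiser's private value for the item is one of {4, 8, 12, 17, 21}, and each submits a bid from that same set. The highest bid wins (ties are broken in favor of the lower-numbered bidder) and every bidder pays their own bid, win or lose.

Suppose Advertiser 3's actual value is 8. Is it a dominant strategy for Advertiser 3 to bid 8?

Consider the case where Advertiser 1 bids 4, Advertiser 2 bids 4 and Advertiser 4 bids 12.
Truthful bid 8: loses but pays 8, utility -8.
Bid 4 instead: loses but pays 4, utility -4.
Since -4 > -8, bidding 4 is strictly better here, so truthful bidding is not dominant.

No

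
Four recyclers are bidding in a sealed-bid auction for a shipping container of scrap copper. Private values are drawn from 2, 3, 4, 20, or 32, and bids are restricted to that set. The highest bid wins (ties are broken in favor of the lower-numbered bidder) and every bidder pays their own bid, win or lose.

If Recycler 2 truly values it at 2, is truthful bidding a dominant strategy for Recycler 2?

Consider the case where Recycler 1 bids 2, Recycler 3 bids 2 and Recycler 4 bids 2.
Truthful bid 2: loses but pays 2, utility -2.
Bid 3 instead: wins, pays 3, utility 2 - 3 = -1.
Since -1 > -2, bidding 3 is strictly better here, so truthful bidding is not dominant.

No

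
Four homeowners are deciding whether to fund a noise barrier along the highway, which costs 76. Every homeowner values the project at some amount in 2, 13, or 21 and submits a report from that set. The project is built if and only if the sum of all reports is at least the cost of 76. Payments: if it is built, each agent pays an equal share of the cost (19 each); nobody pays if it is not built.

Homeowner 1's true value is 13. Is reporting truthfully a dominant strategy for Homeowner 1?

No

Consider the case where Homeowner 2 reports 21, Homeowner 3 reports 21 and Homeowner 4 reports 21.
Truthful report 13: project built, pays 19, utility 13 - 19 = -6.
Report 2 instead: project not built, utility 0.
Since 0 > -6, reporting 2 is strictly better here, so truthful reporting is not dominant.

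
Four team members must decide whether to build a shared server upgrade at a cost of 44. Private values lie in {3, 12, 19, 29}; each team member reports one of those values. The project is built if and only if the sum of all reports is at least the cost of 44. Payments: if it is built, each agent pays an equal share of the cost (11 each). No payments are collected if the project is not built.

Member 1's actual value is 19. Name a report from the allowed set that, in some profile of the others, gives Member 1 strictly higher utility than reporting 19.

29

Suppose Member 2 reports 3, Member 3 reports 3 and Member 4 reports 12.
Report 19: project not built, utility 0.
Report 29: project built, pays 11, utility 19 - 11 = 8.
So reporting 29 beats truth here (8 > 0).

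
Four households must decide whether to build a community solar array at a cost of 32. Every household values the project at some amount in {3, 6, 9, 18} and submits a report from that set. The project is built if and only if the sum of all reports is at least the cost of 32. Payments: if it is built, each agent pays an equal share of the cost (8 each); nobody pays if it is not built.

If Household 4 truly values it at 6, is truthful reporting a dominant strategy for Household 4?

No

Consider the case where Household 1 reports 3, Household 2 reports 6 and Household 3 reports 18.
Truthful report 6: project built, pays 8, utility 6 - 8 = -2.
Report 3 instead: project not built, utility 0.
Since 0 > -2, reporting 3 is strictly better here, so truthful reporting is not dominant.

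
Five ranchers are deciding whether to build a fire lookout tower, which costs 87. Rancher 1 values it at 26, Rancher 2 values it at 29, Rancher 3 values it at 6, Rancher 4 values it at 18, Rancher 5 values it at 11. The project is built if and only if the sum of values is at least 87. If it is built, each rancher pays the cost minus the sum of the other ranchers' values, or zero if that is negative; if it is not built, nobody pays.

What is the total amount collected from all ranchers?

75

Total value 90 ≥ cost 87, so it is built.
Rancher 1: others sum to 64; max(0, 87 - 64) = 23.
Rancher 2: others sum to 61; max(0, 87 - 61) = 26.
Rancher 3: others sum to 84; max(0, 87 - 84) = 3.
Rancher 4: others sum to 72; max(0, 87 - 72) = 15.
Rancher 5: others sum to 79; max(0, 87 - 79) = 8.
Total collected = 23 + 26 + 3 + 15 + 8 = 75.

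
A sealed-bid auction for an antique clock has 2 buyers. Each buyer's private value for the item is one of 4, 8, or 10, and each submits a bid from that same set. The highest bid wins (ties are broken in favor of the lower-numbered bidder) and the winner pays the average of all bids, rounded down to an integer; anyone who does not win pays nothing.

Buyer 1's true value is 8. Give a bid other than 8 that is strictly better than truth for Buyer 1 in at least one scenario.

4

Suppose Buyer 2 bids 4.
Bid 8: wins, pays 6, utility 8 - 6 = 2.
Bid 4: wins, pays 4, utility 8 - 4 = 4.
So bidding 4 beats truth here (4 > 2).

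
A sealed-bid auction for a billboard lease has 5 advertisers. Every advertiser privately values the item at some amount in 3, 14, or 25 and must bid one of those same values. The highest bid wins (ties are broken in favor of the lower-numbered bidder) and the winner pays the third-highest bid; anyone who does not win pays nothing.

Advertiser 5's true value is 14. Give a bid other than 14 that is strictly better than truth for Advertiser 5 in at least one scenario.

25

Suppose Advertiser 1 bids 3, Advertiser 2 bids 3, Advertiser 3 bids 3 and Advertiser 4 bids 14.
Bid 14: loses, pays 0, utility 0.
Bid 25: wins, pays 3, utility 14 - 3 = 11.
So bidding 25 beats truth here (11 > 0).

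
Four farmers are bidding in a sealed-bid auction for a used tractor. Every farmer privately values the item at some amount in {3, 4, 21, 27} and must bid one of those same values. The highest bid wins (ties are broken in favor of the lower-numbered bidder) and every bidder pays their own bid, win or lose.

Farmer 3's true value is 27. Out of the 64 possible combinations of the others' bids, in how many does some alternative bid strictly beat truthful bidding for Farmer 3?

40

Others bid (3, 3, 3): truth gives 0; bid 4 gives 23 > 0. Violating.
Others bid (3, 3, 4): truth gives 0; bid 4 gives 23 > 0. Violating.
Others bid (3, 3, 21): truth gives 0; bid 21 gives 6 > 0. Violating.
Others bid (3, 4, 3): truth gives 0; bid 21 gives 6 > 0. Violating.
Others bid (3, 3, 27): truth gives 0; no alternative beats it.
Others bid (3, 4, 27): truth gives 0; no alternative beats it.
(Checking all 64 profiles: 40 have a profitable deviation, 24 do not.)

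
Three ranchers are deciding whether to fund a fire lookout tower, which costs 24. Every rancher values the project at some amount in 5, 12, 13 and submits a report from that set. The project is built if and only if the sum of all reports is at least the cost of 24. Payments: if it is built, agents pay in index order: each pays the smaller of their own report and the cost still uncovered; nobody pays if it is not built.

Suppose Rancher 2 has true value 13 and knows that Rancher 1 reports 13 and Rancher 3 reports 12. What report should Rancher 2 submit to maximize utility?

5

Report 5: project built, pays 5, utility 13 - 5 = 8.
Report 12: project built, pays 11, utility 13 - 11 = 2.
Report 13: project built, pays 11, utility 13 - 11 = 2.
The best choice is 5 with utility 8.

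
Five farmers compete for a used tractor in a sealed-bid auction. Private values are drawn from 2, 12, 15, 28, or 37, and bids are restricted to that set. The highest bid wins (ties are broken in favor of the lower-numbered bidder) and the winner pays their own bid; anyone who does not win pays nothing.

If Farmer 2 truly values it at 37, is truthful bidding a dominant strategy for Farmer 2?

Consider the case where Farmer 1 bids 2, Farmer 3 bids 2, Farmer 4 bids 2 and Farmer 5 bids 2.
Truthful bid 37: wins, pays 37, utility 37 - 37 = 0.
Bid 12 instead: wins, pays 12, utility 37 - 12 = 25.
Since 25 > 0, bidding 12 is strictly better here, so truthful bidding is not dominant.

No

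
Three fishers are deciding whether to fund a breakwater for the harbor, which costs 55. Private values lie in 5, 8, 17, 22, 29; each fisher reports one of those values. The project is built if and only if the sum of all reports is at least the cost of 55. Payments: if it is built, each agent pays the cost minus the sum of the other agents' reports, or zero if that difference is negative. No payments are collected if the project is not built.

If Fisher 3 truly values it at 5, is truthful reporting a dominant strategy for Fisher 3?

Yes

Check each profile of the others' reports and compare truth against every alternative report.
Others report (29, 29): truth gives 5, best alternative gives 5.
Others report (22, 29): truth gives 1, best alternative gives 1.
Others report (29, 22): truth gives 1, best alternative gives 1.
Others report (5, 5): truth gives 0, best alternative gives 0.
Others report (5, 8): truth gives 0, best alternative gives 0.
Others report (5, 17): truth gives 0, best alternative gives 0.
(Remaining 19 profiles checked similarly; truth is weakly best in each.)
In every case the truthful report is at least as good as any alternative, so it is a dominant strategy.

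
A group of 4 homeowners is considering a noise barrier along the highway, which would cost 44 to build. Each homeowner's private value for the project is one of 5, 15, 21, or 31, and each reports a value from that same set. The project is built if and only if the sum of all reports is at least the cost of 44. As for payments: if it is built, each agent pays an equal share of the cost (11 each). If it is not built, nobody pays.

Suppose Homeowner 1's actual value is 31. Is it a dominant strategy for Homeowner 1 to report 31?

Check each profile of the others' reports and compare truth against every alternative report.
Others report (5, 5, 5): truth gives 20, best alternative gives 0.
Others report (5, 5, 15): truth gives 20, best alternative gives 20.
Others report (5, 5, 21): truth gives 20, best alternative gives 20.
Others report (5, 5, 31): truth gives 20, best alternative gives 20.
Others report (5, 15, 5): truth gives 20, best alternative gives 20.
Others report (5, 15, 15): truth gives 20, best alternative gives 20.
(Remaining 58 profiles checked similarly; truth is weakly best in each.)
In every case the truthful report is at least as good as any alternative, so it is a dominant strategy.

Yes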